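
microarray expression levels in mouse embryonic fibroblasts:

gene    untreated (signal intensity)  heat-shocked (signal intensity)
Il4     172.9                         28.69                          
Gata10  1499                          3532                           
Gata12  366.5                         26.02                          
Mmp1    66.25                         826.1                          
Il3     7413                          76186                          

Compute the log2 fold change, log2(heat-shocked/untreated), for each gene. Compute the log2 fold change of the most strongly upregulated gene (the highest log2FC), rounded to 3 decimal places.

3.640

log2(28.69/172.9) = -2.591  (Il4)
log2(3532/1499) = 1.236  (Gata10)
log2(26.02/366.5) = -3.816  (Gata12)
log2(826.1/66.25) = 3.640  (Mmp1)
log2(76186/7413) = 3.361  (Il3)
Mmp1 is most strongly upregulated.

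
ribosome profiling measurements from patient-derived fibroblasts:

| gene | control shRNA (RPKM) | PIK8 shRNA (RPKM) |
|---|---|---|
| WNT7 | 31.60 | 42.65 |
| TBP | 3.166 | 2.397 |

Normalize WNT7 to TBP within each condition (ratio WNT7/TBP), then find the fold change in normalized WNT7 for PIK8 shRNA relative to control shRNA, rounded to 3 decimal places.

WNT7/TBP (control shRNA) = 31.60 / 3.166 = 9.981
WNT7/TBP (PIK8 shRNA) = 42.65 / 2.397 = 17.793
Fold change = 17.793 / 9.981 = 1.7827

1.783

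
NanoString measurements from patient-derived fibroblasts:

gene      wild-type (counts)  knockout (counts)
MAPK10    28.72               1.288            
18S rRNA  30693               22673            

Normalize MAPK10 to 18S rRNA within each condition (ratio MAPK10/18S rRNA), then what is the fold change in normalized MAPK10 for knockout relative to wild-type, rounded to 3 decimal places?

0.061

MAPK10/18S rRNA (wild-type) = 28.72 / 30693 = 0.00093572
MAPK10/18S rRNA (knockout) = 1.288 / 22673 = 5.6808e-05
Fold change = 5.6808e-05 / 0.00093572 = 0.0607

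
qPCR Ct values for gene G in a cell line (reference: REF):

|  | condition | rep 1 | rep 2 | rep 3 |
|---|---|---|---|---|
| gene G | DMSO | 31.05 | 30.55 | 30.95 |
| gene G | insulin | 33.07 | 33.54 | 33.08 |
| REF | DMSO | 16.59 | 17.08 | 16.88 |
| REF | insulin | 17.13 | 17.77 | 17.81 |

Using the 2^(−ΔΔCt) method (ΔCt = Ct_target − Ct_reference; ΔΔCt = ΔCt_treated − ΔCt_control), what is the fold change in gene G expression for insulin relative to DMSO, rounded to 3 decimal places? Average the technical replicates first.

Mean Ct: gene G DMSO 30.850; gene G insulin 33.230; REF DMSO 16.850; REF insulin 17.570
ΔCt(DMSO) = 30.850 − 16.850 = 14.000
ΔCt(insulin) = 33.230 − 17.570 = 15.660
ΔΔCt = 15.660 − 14.000 = 1.660
Fold change = 2^(−1.660) = 0.3164

0.316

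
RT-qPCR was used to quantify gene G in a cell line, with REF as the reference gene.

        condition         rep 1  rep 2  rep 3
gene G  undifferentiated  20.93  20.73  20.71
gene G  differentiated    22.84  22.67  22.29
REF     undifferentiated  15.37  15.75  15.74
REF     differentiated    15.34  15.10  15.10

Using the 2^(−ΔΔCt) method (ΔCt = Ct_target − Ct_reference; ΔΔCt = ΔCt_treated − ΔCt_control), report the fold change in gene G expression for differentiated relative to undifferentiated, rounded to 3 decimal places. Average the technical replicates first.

0.210

Mean Ct: gene G undifferentiated 20.790; gene G differentiated 22.600; REF undifferentiated 15.620; REF differentiated 15.180
ΔCt(undifferentiated) = 20.790 − 15.620 = 5.170
ΔCt(differentiated) = 22.600 − 15.180 = 7.420
ΔΔCt = 7.420 − 5.170 = 2.250
Fold change = 2^(−2.250) = 0.2102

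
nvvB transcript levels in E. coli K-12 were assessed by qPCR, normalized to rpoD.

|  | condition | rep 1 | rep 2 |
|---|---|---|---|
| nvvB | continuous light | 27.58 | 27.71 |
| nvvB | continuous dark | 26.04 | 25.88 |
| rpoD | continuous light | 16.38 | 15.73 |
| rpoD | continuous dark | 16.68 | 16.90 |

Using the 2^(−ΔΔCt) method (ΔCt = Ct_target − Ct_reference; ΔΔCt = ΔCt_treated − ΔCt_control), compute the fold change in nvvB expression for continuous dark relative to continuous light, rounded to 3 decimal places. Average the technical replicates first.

Mean Ct: nvvB continuous light 27.645; nvvB continuous dark 25.960; rpoD continuous light 16.055; rpoD continuous dark 16.790
ΔCt(continuous light) = 27.645 − 16.055 = 11.590
ΔCt(continuous dark) = 25.960 − 16.790 = 9.170
ΔΔCt = 9.170 − 11.590 = -2.420
Fold change = 2^(−(-2.420)) = 2^2.420 = 5.3517

5.352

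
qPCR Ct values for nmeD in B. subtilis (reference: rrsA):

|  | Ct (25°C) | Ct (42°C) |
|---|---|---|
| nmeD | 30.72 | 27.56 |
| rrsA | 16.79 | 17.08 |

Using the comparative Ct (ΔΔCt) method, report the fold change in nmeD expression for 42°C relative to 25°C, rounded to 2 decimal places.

ΔCt(25°C) = 30.720 − 16.790 = 13.930
ΔCt(42°C) = 27.560 − 17.080 = 10.480
ΔΔCt = 10.480 − 13.930 = -3.450
Fold change = 2^(−(-3.450)) = 2^3.450 = 10.928

10.93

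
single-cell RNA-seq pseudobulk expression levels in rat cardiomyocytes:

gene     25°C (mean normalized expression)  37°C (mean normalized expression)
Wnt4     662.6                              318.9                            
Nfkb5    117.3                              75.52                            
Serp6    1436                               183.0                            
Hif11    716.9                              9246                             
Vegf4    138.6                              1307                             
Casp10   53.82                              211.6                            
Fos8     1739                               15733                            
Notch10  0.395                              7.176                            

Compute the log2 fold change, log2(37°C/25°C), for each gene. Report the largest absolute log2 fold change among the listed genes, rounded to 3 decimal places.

log2(318.9/662.6) = -1.055  (Wnt4)
log2(75.52/117.3) = -0.635  (Nfkb5)
log2(183.0/1436) = -2.972  (Serp6)
log2(9246/716.9) = 3.689  (Hif11)
log2(1307/138.6) = 3.237  (Vegf4)
log2(211.6/53.82) = 1.975  (Casp10)
log2(15733/1739) = 3.177  (Fos8)
log2(7.176/0.395) = 4.183  (Notch10)
The largest magnitude belongs to Notch10.

4.183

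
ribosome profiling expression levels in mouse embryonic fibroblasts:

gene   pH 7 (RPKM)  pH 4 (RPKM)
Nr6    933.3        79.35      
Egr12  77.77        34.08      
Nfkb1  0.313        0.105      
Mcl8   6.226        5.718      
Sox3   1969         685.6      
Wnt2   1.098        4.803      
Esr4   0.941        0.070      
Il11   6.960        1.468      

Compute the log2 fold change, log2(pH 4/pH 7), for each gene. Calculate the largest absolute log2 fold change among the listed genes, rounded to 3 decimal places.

3.749

log2(79.35/933.3) = -3.556  (Nr6)
log2(34.08/77.77) = -1.190  (Egr12)
log2(0.105/0.313) = -1.576  (Nfkb1)
log2(5.718/6.226) = -0.123  (Mcl8)
log2(685.6/1969) = -1.522  (Sox3)
log2(4.803/1.098) = 2.129  (Wnt2)
log2(0.070/0.941) = -3.749  (Esr4)
log2(1.468/6.960) = -2.245  (Il11)
The largest magnitude belongs to Esr4.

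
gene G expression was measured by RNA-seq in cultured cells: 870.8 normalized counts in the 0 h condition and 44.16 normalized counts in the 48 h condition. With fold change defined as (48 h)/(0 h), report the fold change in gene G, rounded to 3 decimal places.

0.051

Fold change = 44.16 / 870.8 = 0.0507
gene G is downregulated.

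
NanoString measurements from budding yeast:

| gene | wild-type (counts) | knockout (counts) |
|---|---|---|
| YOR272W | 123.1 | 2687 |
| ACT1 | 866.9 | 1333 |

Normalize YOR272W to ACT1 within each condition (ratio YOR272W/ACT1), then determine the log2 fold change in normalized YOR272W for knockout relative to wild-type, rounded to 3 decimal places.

YOR272W/ACT1 (wild-type) = 123.1 / 866.9 = 0.142
YOR272W/ACT1 (knockout) = 2687 / 1333 = 2.0158
Fold change = 2.0158 / 0.142 = 14.1954
log2(14.1954) = 3.8274

3.827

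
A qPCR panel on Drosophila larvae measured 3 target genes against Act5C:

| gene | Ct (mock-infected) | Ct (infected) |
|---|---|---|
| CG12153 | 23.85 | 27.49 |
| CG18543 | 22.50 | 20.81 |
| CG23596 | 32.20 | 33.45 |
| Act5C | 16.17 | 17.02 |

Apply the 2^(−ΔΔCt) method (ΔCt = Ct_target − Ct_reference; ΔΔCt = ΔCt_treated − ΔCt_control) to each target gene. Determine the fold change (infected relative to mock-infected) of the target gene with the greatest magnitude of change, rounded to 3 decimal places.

0.145

CG12153: ΔΔCt = (27.49−17.02) − (23.85−16.17) = 10.47 − 7.68 = 2.79; fold change = 2^-2.79 = 0.145
CG18543: ΔΔCt = (20.81−17.02) − (22.50−16.17) = 3.79 − 6.33 = -2.54; fold change = 2^2.54 = 5.816
CG23596: ΔΔCt = (33.45−17.02) − (32.20−16.17) = 16.43 − 16.03 = 0.40; fold change = 2^-0.40 = 0.758
CG12153 has the largest |ΔΔCt| = 2.79.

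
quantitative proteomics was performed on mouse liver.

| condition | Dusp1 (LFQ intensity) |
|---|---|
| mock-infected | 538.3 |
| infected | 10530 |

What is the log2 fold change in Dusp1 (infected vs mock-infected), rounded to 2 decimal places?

4.29

Fold change = 10530 / 538.3 = 19.5616
log2(19.5616) = 4.290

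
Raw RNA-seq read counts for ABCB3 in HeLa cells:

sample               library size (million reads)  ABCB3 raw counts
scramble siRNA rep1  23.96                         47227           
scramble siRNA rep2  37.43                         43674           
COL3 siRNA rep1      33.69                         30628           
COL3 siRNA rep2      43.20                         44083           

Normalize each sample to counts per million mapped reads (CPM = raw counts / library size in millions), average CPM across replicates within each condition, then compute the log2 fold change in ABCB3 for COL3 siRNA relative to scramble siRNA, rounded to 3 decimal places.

-0.702

CPM(scramble siRNA rep1) = 47227 / 23.96 = 1971.0768
CPM(scramble siRNA rep2) = 43674 / 37.43 = 1166.8181
CPM(COL3 siRNA rep1) = 30628 / 33.69 = 909.1125
CPM(COL3 siRNA rep2) = 44083 / 43.20 = 1020.4398
mean CPM(scramble siRNA) = 1568.9474; mean CPM(COL3 siRNA) = 964.7762
Fold change = 964.7762 / 1568.9474 = 0.61492
log2(0.61492) = -0.7015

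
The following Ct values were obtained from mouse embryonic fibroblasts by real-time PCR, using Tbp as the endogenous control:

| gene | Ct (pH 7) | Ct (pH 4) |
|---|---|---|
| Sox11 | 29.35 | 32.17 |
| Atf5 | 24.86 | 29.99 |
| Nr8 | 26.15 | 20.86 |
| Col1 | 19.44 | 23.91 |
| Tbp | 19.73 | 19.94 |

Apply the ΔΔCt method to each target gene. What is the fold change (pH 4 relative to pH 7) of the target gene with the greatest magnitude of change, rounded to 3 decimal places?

Sox11: ΔΔCt = (32.17−19.94) − (29.35−19.73) = 12.23 − 9.62 = 2.61; fold change = 2^-2.61 = 0.164
Atf5: ΔΔCt = (29.99−19.94) − (24.86−19.73) = 10.05 − 5.13 = 4.92; fold change = 2^-4.92 = 0.033
Nr8: ΔΔCt = (20.86−19.94) − (26.15−19.73) = 0.92 − 6.42 = -5.50; fold change = 2^5.50 = 45.255
Col1: ΔΔCt = (23.91−19.94) − (19.44−19.73) = 3.97 − (-0.29) = 4.26; fold change = 2^-4.26 = 0.052
Nr8 has the largest |ΔΔCt| = 5.50.

45.255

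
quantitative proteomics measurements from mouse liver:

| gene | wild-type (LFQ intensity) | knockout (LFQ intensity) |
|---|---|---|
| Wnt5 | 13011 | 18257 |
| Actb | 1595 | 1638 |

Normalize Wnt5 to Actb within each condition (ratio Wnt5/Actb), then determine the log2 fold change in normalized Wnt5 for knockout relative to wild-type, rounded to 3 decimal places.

0.450

Wnt5/Actb (wild-type) = 13011 / 1595 = 8.1574
Wnt5/Actb (knockout) = 18257 / 1638 = 11.146
Fold change = 11.146 / 8.1574 = 1.3664
log2(1.3664) = 0.4503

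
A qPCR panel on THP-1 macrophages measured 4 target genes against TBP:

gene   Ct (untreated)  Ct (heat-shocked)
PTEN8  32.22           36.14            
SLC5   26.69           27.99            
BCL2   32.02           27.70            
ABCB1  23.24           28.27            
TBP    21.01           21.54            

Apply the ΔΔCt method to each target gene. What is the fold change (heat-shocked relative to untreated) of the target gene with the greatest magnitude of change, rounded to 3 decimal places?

28.840

PTEN8: ΔΔCt = (36.14−21.54) − (32.22−21.01) = 14.60 − 11.21 = 3.39; fold change = 2^-3.39 = 0.095
SLC5: ΔΔCt = (27.99−21.54) − (26.69−21.01) = 6.45 − 5.68 = 0.77; fold change = 2^-0.77 = 0.586
BCL2: ΔΔCt = (27.70−21.54) − (32.02−21.01) = 6.16 − 11.01 = -4.85; fold change = 2^4.85 = 28.840
ABCB1: ΔΔCt = (28.27−21.54) − (23.24−21.01) = 6.73 − 2.23 = 4.50; fold change = 2^-4.50 = 0.044
BCL2 has the largest |ΔΔCt| = 4.85.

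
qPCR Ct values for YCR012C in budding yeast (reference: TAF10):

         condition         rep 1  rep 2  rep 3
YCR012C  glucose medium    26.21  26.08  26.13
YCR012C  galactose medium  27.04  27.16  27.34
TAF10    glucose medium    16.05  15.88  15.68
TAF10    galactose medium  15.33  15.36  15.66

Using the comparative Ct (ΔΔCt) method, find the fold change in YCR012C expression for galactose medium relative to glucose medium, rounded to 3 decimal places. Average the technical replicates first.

Mean Ct: YCR012C glucose medium 26.140; YCR012C galactose medium 27.180; TAF10 glucose medium 15.870; TAF10 galactose medium 15.450
ΔCt(glucose medium) = 26.140 − 15.870 = 10.270
ΔCt(galactose medium) = 27.180 − 15.450 = 11.730
ΔΔCt = 11.730 − 10.270 = 1.460
Fold change = 2^(−1.460) = 0.3635

0.363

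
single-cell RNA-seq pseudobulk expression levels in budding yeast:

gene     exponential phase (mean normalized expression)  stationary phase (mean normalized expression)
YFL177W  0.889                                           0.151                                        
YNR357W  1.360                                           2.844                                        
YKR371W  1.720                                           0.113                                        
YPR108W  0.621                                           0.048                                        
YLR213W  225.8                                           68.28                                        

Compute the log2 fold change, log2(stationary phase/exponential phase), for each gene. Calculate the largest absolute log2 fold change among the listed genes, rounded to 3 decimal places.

log2(0.151/0.889) = -2.558  (YFL177W)
log2(2.844/1.360) = 1.064  (YNR357W)
log2(0.113/1.720) = -3.928  (YKR371W)
log2(0.048/0.621) = -3.693  (YPR108W)
log2(68.28/225.8) = -1.726  (YLR213W)
The largest magnitude belongs to YKR371W.

3.928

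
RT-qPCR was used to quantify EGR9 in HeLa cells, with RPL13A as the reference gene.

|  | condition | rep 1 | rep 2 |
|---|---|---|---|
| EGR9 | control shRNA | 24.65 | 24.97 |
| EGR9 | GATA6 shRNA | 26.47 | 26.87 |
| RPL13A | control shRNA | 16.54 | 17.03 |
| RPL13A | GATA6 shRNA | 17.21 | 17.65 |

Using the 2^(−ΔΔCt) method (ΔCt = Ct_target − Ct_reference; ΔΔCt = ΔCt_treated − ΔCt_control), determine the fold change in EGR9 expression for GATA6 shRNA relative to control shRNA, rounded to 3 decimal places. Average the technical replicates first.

Mean Ct: EGR9 control shRNA 24.810; EGR9 GATA6 shRNA 26.670; RPL13A control shRNA 16.785; RPL13A GATA6 shRNA 17.430
ΔCt(control shRNA) = 24.810 − 16.785 = 8.025
ΔCt(GATA6 shRNA) = 26.670 − 17.430 = 9.240
ΔΔCt = 9.240 − 8.025 = 1.215
Fold change = 2^(−1.215) = 0.4308

0.431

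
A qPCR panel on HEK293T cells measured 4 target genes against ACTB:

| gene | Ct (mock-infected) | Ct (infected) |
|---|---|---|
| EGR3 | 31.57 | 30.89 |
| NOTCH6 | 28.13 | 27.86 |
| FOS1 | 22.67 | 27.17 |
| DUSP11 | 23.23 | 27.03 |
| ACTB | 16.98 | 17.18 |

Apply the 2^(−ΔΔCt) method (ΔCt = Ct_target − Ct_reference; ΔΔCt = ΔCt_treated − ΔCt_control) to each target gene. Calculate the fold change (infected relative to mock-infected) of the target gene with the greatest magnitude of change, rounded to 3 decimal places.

EGR3: ΔΔCt = (30.89−17.18) − (31.57−16.98) = 13.71 − 14.59 = -0.88; fold change = 2^0.88 = 1.840
NOTCH6: ΔΔCt = (27.86−17.18) − (28.13−16.98) = 10.68 − 11.15 = -0.47; fold change = 2^0.47 = 1.385
FOS1: ΔΔCt = (27.17−17.18) − (22.67−16.98) = 9.99 − 5.69 = 4.30; fold change = 2^-4.30 = 0.051
DUSP11: ΔΔCt = (27.03−17.18) − (23.23−16.98) = 9.85 − 6.25 = 3.60; fold change = 2^-3.60 = 0.082
FOS1 has the largest |ΔΔCt| = 4.30.

0.051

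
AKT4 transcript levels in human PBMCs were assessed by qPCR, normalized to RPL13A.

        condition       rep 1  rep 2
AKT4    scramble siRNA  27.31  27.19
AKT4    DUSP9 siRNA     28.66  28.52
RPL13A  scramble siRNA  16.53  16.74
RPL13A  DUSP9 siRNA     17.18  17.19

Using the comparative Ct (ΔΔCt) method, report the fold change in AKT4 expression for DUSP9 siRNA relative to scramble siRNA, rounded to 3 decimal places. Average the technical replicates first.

Mean Ct: AKT4 scramble siRNA 27.250; AKT4 DUSP9 siRNA 28.590; RPL13A scramble siRNA 16.635; RPL13A DUSP9 siRNA 17.185
ΔCt(scramble siRNA) = 27.250 − 16.635 = 10.615
ΔCt(DUSP9 siRNA) = 28.590 − 17.185 = 11.405
ΔΔCt = 11.405 − 10.615 = 0.790
Fold change = 2^(−0.790) = 0.5783

0.578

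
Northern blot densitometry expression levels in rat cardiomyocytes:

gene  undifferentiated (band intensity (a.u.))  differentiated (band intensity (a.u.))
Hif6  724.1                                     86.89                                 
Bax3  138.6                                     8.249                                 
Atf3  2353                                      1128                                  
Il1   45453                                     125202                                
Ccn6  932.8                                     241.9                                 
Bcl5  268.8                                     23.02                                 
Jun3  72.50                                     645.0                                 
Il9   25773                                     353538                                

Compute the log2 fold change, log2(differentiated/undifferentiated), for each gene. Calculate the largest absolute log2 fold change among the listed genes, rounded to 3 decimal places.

log2(86.89/724.1) = -3.059  (Hif6)
log2(8.249/138.6) = -4.071  (Bax3)
log2(1128/2353) = -1.061  (Atf3)
log2(125202/45453) = 1.462  (Il1)
log2(241.9/932.8) = -1.947  (Ccn6)
log2(23.02/268.8) = -3.546  (Bcl5)
log2(645.0/72.50) = 3.153  (Jun3)
log2(353538/25773) = 3.778  (Il9)
The largest magnitude belongs to Bax3.

4.071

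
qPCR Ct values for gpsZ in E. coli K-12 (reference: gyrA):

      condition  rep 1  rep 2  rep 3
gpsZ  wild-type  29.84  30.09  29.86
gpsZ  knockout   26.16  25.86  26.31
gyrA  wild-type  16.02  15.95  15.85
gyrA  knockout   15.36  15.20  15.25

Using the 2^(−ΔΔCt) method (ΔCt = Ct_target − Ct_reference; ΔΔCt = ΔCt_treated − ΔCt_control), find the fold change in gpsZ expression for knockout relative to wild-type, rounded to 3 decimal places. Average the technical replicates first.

Mean Ct: gpsZ wild-type 29.930; gpsZ knockout 26.110; gyrA wild-type 15.940; gyrA knockout 15.270
ΔCt(wild-type) = 29.930 − 15.940 = 13.990
ΔCt(knockout) = 26.110 − 15.270 = 10.840
ΔΔCt = 10.840 − 13.990 = -3.150
Fold change = 2^(−(-3.150)) = 2^3.150 = 8.8766

8.877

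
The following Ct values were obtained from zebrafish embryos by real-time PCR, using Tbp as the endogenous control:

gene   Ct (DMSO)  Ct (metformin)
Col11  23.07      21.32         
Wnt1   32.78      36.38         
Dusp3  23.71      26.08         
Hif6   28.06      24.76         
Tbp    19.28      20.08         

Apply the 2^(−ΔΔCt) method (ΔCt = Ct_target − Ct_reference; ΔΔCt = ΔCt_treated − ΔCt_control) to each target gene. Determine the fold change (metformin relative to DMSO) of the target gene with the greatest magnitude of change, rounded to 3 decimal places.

17.148

Col11: ΔΔCt = (21.32−20.08) − (23.07−19.28) = 1.24 − 3.79 = -2.55; fold change = 2^2.55 = 5.856
Wnt1: ΔΔCt = (36.38−20.08) − (32.78−19.28) = 16.30 − 13.50 = 2.80; fold change = 2^-2.80 = 0.144
Dusp3: ΔΔCt = (26.08−20.08) − (23.71−19.28) = 6.00 − 4.43 = 1.57; fold change = 2^-1.57 = 0.337
Hif6: ΔΔCt = (24.76−20.08) − (28.06−19.28) = 4.68 − 8.78 = -4.10; fold change = 2^4.10 = 17.148
Hif6 has the largest |ΔΔCt| = 4.10.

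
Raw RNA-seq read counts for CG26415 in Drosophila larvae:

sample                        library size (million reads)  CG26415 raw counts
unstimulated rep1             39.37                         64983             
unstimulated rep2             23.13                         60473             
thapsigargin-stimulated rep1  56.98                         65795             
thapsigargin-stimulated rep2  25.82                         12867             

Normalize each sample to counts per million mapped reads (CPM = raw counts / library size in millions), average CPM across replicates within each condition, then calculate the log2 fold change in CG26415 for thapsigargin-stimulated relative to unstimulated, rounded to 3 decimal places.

-1.367

CPM(unstimulated rep1) = 64983 / 39.37 = 1650.5715
CPM(unstimulated rep2) = 60473 / 23.13 = 2614.4834
CPM(thapsigargin-stimulated rep1) = 65795 / 56.98 = 1154.7034
CPM(thapsigargin-stimulated rep2) = 12867 / 25.82 = 498.3346
mean CPM(unstimulated) = 2132.5274; mean CPM(thapsigargin-stimulated) = 826.5190
Fold change = 826.5190 / 2132.5274 = 0.38758
log2(0.38758) = -1.3674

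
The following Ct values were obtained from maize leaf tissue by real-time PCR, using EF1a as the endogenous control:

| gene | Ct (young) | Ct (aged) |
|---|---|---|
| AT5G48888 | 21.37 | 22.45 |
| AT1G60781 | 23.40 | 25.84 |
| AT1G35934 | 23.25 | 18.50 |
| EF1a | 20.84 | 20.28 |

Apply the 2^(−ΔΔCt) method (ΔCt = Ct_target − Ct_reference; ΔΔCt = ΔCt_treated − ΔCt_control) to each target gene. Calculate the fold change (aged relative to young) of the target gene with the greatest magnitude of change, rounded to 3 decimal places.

18.252

AT5G48888: ΔΔCt = (22.45−20.28) − (21.37−20.84) = 2.17 − 0.53 = 1.64; fold change = 2^-1.64 = 0.321
AT1G60781: ΔΔCt = (25.84−20.28) − (23.40−20.84) = 5.56 − 2.56 = 3.00; fold change = 2^-3.00 = 0.125
AT1G35934: ΔΔCt = (18.50−20.28) − (23.25−20.84) = -1.78 − 2.41 = -4.19; fold change = 2^4.19 = 18.252
AT1G35934 has the largest |ΔΔCt| = 4.19.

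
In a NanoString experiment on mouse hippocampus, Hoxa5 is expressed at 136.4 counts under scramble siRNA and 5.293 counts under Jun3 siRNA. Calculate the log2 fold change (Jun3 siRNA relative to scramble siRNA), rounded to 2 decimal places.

-4.69

Fold change = 5.293 / 136.4 = 0.0388
log2(0.0388) = -4.688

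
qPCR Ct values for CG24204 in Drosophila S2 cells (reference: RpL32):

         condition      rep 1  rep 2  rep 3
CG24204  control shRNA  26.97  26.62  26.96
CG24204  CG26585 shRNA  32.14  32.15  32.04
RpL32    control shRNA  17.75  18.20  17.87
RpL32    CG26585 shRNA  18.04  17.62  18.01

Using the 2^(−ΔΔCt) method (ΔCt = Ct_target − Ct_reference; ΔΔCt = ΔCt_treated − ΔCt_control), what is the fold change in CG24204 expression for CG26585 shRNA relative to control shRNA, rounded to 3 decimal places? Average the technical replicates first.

0.025

Mean Ct: CG24204 control shRNA 26.850; CG24204 CG26585 shRNA 32.110; RpL32 control shRNA 17.940; RpL32 CG26585 shRNA 17.890
ΔCt(control shRNA) = 26.850 − 17.940 = 8.910
ΔCt(CG26585 shRNA) = 32.110 − 17.890 = 14.220
ΔΔCt = 14.220 − 8.910 = 5.310
Fold change = 2^(−5.310) = 0.0252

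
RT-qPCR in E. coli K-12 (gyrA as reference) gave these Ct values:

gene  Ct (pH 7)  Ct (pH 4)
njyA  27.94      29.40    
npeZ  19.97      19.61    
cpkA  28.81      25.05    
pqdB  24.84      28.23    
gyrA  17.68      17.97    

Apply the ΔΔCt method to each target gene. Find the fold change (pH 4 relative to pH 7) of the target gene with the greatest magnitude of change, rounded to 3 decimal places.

16.564

njyA: ΔΔCt = (29.40−17.97) − (27.94−17.68) = 11.43 − 10.26 = 1.17; fold change = 2^-1.17 = 0.444
npeZ: ΔΔCt = (19.61−17.97) − (19.97−17.68) = 1.64 − 2.29 = -0.65; fold change = 2^0.65 = 1.569
cpkA: ΔΔCt = (25.05−17.97) − (28.81−17.68) = 7.08 − 11.13 = -4.05; fold change = 2^4.05 = 16.564
pqdB: ΔΔCt = (28.23−17.97) − (24.84−17.68) = 10.26 − 7.16 = 3.10; fold change = 2^-3.10 = 0.117
cpkA has the largest |ΔΔCt| = 4.05.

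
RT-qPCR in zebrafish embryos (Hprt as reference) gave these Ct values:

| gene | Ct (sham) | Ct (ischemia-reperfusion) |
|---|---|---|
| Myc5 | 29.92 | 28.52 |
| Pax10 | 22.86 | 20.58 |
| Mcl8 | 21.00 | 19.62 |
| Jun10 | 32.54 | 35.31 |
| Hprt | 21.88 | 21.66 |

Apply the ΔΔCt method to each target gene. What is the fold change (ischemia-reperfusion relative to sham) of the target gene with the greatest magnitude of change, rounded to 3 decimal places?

Myc5: ΔΔCt = (28.52−21.66) − (29.92−21.88) = 6.86 − 8.04 = -1.18; fold change = 2^1.18 = 2.266
Pax10: ΔΔCt = (20.58−21.66) − (22.86−21.88) = -1.08 − 0.98 = -2.06; fold change = 2^2.06 = 4.170
Mcl8: ΔΔCt = (19.62−21.66) − (21.00−21.88) = -2.04 − (-0.88) = -1.16; fold change = 2^1.16 = 2.235
Jun10: ΔΔCt = (35.31−21.66) − (32.54−21.88) = 13.65 − 10.66 = 2.99; fold change = 2^-2.99 = 0.126
Jun10 has the largest |ΔΔCt| = 2.99.

0.126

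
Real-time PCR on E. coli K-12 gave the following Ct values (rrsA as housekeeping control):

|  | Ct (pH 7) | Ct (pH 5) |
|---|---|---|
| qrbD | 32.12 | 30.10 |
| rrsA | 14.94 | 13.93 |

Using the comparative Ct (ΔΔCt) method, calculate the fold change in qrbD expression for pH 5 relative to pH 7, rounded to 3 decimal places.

2.014

ΔCt(pH 7) = 32.120 − 14.940 = 17.180
ΔCt(pH 5) = 30.100 − 13.930 = 16.170
ΔΔCt = 16.170 − 17.180 = -1.010
Fold change = 2^(−(-1.010)) = 2^1.010 = 2.0139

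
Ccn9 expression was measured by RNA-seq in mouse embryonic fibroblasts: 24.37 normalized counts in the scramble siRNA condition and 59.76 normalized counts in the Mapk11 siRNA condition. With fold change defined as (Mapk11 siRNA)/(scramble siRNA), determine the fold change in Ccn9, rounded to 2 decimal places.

Fold change = 59.76 / 24.37 = 2.452
Ccn9 is upregulated.

2.45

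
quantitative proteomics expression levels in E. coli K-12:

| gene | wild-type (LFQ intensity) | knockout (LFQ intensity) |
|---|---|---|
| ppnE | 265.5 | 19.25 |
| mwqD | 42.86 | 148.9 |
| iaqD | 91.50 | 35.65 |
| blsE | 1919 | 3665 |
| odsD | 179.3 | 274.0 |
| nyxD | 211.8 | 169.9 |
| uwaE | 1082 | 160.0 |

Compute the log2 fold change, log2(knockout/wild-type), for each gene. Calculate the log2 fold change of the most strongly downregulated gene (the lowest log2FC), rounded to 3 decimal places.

-3.786

log2(19.25/265.5) = -3.786  (ppnE)
log2(148.9/42.86) = 1.797  (mwqD)
log2(35.65/91.50) = -1.360  (iaqD)
log2(3665/1919) = 0.933  (blsE)
log2(274.0/179.3) = 0.612  (odsD)
log2(169.9/211.8) = -0.318  (nyxD)
log2(160.0/1082) = -2.758  (uwaE)
ppnE is most strongly downregulated.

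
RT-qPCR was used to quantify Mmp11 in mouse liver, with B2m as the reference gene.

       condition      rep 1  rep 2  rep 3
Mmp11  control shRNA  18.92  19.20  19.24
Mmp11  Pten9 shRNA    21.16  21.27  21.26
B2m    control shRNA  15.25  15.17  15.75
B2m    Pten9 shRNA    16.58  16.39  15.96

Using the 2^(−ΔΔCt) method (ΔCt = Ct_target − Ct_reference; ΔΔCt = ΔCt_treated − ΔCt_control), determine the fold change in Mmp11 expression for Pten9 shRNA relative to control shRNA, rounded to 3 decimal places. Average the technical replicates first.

Mean Ct: Mmp11 control shRNA 19.120; Mmp11 Pten9 shRNA 21.230; B2m control shRNA 15.390; B2m Pten9 shRNA 16.310
ΔCt(control shRNA) = 19.120 − 15.390 = 3.730
ΔCt(Pten9 shRNA) = 21.230 − 16.310 = 4.920
ΔΔCt = 4.920 − 3.730 = 1.190
Fold change = 2^(−1.190) = 0.4383

0.438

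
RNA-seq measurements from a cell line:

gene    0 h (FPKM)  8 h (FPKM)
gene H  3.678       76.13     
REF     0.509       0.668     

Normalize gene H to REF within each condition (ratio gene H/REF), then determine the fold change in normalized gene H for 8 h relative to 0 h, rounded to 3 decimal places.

gene H/REF (0 h) = 3.678 / 0.509 = 7.2259
gene H/REF (8 h) = 76.13 / 0.668 = 113.97
Fold change = 113.97 / 7.2259 = 15.7720

15.772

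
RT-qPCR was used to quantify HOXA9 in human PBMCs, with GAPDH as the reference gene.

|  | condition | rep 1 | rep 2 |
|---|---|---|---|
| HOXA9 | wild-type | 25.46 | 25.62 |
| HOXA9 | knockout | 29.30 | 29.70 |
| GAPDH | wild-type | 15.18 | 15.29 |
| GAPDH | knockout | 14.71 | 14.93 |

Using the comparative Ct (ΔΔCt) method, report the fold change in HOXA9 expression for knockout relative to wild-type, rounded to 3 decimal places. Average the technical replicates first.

Mean Ct: HOXA9 wild-type 25.540; HOXA9 knockout 29.500; GAPDH wild-type 15.235; GAPDH knockout 14.820
ΔCt(wild-type) = 25.540 − 15.235 = 10.305
ΔCt(knockout) = 29.500 − 14.820 = 14.680
ΔΔCt = 14.680 − 10.305 = 4.375
Fold change = 2^(−4.375) = 0.0482

0.048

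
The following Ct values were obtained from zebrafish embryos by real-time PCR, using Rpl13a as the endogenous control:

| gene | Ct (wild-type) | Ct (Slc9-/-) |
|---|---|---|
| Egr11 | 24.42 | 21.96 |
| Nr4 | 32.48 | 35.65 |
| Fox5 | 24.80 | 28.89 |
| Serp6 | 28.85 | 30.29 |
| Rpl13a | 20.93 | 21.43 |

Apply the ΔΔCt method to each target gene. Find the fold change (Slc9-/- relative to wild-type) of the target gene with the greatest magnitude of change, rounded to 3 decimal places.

Egr11: ΔΔCt = (21.96−21.43) − (24.42−20.93) = 0.53 − 3.49 = -2.96; fold change = 2^2.96 = 7.781
Nr4: ΔΔCt = (35.65−21.43) − (32.48−20.93) = 14.22 − 11.55 = 2.67; fold change = 2^-2.67 = 0.157
Fox5: ΔΔCt = (28.89−21.43) − (24.80−20.93) = 7.46 − 3.87 = 3.59; fold change = 2^-3.59 = 0.083
Serp6: ΔΔCt = (30.29−21.43) − (28.85−20.93) = 8.86 − 7.92 = 0.94; fold change = 2^-0.94 = 0.521
Fox5 has the largest |ΔΔCt| = 3.59.

0.083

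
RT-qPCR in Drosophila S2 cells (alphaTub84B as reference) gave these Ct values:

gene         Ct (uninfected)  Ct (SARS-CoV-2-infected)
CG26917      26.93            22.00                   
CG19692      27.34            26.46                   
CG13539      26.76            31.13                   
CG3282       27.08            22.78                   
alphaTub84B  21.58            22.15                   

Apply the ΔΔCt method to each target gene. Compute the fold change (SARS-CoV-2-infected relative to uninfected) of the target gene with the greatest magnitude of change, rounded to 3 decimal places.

45.255

CG26917: ΔΔCt = (22.00−22.15) − (26.93−21.58) = -0.15 − 5.35 = -5.50; fold change = 2^5.50 = 45.255
CG19692: ΔΔCt = (26.46−22.15) − (27.34−21.58) = 4.31 − 5.76 = -1.45; fold change = 2^1.45 = 2.732
CG13539: ΔΔCt = (31.13−22.15) − (26.76−21.58) = 8.98 − 5.18 = 3.80; fold change = 2^-3.80 = 0.072
CG3282: ΔΔCt = (22.78−22.15) − (27.08−21.58) = 0.63 − 5.50 = -4.87; fold change = 2^4.87 = 29.243
CG26917 has the largest |ΔΔCt| = 5.50.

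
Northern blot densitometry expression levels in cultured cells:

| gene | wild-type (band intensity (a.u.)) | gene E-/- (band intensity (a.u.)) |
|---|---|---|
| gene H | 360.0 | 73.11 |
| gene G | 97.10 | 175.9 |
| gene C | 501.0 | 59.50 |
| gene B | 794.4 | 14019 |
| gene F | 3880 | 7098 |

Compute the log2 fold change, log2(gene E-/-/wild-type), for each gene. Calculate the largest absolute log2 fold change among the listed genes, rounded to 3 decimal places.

log2(73.11/360.0) = -2.300  (gene H)
log2(175.9/97.10) = 0.857  (gene G)
log2(59.50/501.0) = -3.074  (gene C)
log2(14019/794.4) = 4.141  (gene B)
log2(7098/3880) = 0.871  (gene F)
The largest magnitude belongs to gene B.

4.141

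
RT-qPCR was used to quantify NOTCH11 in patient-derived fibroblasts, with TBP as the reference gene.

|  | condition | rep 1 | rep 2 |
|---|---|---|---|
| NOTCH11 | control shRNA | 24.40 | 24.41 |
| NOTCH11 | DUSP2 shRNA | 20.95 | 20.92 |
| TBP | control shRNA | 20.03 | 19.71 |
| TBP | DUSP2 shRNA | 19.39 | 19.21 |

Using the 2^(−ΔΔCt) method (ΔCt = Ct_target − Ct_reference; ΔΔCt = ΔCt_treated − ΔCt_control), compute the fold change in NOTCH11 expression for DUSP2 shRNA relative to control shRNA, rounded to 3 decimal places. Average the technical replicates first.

Mean Ct: NOTCH11 control shRNA 24.405; NOTCH11 DUSP2 shRNA 20.935; TBP control shRNA 19.870; TBP DUSP2 shRNA 19.300
ΔCt(control shRNA) = 24.405 − 19.870 = 4.535
ΔCt(DUSP2 shRNA) = 20.935 − 19.300 = 1.635
ΔΔCt = 1.635 − 4.535 = -2.900
Fold change = 2^(−(-2.900)) = 2^2.900 = 7.4643

7.464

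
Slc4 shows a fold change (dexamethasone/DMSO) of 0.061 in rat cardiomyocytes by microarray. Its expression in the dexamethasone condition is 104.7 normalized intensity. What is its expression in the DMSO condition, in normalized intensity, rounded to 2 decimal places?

1716.39

DMSO expression = 104.7 / 0.061 = 1716.39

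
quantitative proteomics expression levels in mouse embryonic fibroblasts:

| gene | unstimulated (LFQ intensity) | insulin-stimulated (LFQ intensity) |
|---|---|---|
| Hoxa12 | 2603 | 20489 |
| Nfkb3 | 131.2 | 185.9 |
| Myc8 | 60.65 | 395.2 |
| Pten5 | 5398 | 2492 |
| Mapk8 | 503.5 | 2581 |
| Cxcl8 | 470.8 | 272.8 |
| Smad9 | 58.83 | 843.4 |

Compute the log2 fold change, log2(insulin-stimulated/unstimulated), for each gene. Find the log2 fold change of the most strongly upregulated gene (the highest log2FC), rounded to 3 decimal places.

3.842

log2(20489/2603) = 2.977  (Hoxa12)
log2(185.9/131.2) = 0.503  (Nfkb3)
log2(395.2/60.65) = 2.704  (Myc8)
log2(2492/5398) = -1.115  (Pten5)
log2(2581/503.5) = 2.358  (Mapk8)
log2(272.8/470.8) = -0.787  (Cxcl8)
log2(843.4/58.83) = 3.842  (Smad9)
Smad9 is most strongly upregulated.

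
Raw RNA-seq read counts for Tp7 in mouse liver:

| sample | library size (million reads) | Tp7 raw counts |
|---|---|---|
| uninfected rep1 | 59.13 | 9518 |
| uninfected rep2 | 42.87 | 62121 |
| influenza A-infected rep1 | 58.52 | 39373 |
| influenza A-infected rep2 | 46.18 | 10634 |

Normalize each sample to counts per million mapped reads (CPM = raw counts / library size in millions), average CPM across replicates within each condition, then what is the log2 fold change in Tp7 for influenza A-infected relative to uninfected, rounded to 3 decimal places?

-0.834

CPM(uninfected rep1) = 9518 / 59.13 = 160.9674
CPM(uninfected rep2) = 62121 / 42.87 = 1449.0553
CPM(influenza A-infected rep1) = 39373 / 58.52 = 672.8127
CPM(influenza A-infected rep2) = 10634 / 46.18 = 230.2728
mean CPM(uninfected) = 805.0113; mean CPM(influenza A-infected) = 451.5428
Fold change = 451.5428 / 805.0113 = 0.56091
log2(0.56091) = -0.8341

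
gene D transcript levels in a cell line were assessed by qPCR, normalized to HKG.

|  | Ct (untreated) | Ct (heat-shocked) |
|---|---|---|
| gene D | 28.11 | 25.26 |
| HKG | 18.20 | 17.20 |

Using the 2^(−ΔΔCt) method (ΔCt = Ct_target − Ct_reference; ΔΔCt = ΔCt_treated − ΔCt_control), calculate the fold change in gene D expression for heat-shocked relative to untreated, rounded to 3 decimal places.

ΔCt(untreated) = 28.110 − 18.200 = 9.910
ΔCt(heat-shocked) = 25.260 − 17.200 = 8.060
ΔΔCt = 8.060 − 9.910 = -1.850
Fold change = 2^(−(-1.850)) = 2^1.850 = 3.6050

3.605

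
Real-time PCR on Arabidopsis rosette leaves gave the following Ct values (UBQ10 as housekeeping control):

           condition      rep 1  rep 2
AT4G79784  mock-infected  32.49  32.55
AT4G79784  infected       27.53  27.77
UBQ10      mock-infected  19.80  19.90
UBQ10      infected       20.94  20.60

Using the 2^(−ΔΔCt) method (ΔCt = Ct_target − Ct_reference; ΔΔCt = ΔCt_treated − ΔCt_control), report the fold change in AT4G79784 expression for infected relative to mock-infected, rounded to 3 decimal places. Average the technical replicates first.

55.330

Mean Ct: AT4G79784 mock-infected 32.520; AT4G79784 infected 27.650; UBQ10 mock-infected 19.850; UBQ10 infected 20.770
ΔCt(mock-infected) = 32.520 − 19.850 = 12.670
ΔCt(infected) = 27.650 − 20.770 = 6.880
ΔΔCt = 6.880 − 12.670 = -5.790
Fold change = 2^(−(-5.790)) = 2^5.790 = 55.3304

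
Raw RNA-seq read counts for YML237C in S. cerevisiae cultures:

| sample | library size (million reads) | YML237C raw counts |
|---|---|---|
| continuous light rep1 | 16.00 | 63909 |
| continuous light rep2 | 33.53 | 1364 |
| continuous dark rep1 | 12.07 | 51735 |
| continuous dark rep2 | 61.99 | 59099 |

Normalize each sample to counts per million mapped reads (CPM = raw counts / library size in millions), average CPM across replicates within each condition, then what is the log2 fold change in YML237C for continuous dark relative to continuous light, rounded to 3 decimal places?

CPM(continuous light rep1) = 63909 / 16.00 = 3994.3125
CPM(continuous light rep2) = 1364 / 33.53 = 40.6800
CPM(continuous dark rep1) = 51735 / 12.07 = 4286.2469
CPM(continuous dark rep2) = 59099 / 61.99 = 953.3634
mean CPM(continuous light) = 2017.4962; mean CPM(continuous dark) = 2619.8052
Fold change = 2619.8052 / 2017.4962 = 1.29854
log2(1.29854) = 0.3769

0.377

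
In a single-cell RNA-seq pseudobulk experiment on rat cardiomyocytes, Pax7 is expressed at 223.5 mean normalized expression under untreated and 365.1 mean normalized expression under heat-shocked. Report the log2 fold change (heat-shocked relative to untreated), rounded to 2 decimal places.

0.71

Fold change = 365.1 / 223.5 = 1.6336
log2(1.6336) = 0.708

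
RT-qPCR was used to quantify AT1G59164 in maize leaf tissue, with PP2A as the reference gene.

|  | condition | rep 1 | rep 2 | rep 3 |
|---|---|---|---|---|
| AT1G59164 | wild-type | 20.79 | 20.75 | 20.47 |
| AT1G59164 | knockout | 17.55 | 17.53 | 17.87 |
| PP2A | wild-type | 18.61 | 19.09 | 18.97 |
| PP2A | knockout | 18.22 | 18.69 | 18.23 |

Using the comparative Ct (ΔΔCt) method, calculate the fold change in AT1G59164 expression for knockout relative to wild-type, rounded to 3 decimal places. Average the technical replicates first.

5.696

Mean Ct: AT1G59164 wild-type 20.670; AT1G59164 knockout 17.650; PP2A wild-type 18.890; PP2A knockout 18.380
ΔCt(wild-type) = 20.670 − 18.890 = 1.780
ΔCt(knockout) = 17.650 − 18.380 = -0.730
ΔΔCt = -0.730 − 1.780 = -2.510
Fold change = 2^(−(-2.510)) = 2^2.510 = 5.6962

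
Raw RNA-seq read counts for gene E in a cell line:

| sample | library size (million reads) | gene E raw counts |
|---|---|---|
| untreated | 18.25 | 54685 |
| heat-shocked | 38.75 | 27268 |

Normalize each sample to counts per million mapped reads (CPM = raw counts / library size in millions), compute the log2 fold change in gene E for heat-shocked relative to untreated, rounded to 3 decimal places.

CPM(untreated) = 54685 / 18.25 = 2996.4384
CPM(heat-shocked) = 27268 / 38.75 = 703.6903
Fold change = 703.6903 / 2996.4384 = 0.23484
log2(0.23484) = -2.0902

-2.090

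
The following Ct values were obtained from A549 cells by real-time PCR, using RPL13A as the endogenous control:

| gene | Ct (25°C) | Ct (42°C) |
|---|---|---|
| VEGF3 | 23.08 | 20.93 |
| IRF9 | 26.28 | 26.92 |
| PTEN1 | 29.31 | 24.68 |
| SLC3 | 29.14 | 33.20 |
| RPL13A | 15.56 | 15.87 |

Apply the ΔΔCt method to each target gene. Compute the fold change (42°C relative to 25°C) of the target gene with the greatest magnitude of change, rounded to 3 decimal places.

VEGF3: ΔΔCt = (20.93−15.87) − (23.08−15.56) = 5.06 − 7.52 = -2.46; fold change = 2^2.46 = 5.502
IRF9: ΔΔCt = (26.92−15.87) − (26.28−15.56) = 11.05 − 10.72 = 0.33; fold change = 2^-0.33 = 0.796
PTEN1: ΔΔCt = (24.68−15.87) − (29.31−15.56) = 8.81 − 13.75 = -4.94; fold change = 2^4.94 = 30.696
SLC3: ΔΔCt = (33.20−15.87) − (29.14−15.56) = 17.33 − 13.58 = 3.75; fold change = 2^-3.75 = 0.074
PTEN1 has the largest |ΔΔCt| = 4.94.

30.696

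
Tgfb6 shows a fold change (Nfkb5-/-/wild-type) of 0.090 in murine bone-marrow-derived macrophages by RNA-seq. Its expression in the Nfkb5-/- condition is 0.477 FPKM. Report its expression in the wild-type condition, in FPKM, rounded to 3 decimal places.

wild-type expression = 0.477 / 0.090 = 5.300

5.300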